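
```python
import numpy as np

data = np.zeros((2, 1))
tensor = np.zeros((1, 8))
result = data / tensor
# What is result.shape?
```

(2, 8)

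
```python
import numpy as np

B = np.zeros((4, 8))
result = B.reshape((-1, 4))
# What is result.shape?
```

(8, 4)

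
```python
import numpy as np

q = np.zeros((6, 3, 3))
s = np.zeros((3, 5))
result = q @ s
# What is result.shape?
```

(6, 3, 5)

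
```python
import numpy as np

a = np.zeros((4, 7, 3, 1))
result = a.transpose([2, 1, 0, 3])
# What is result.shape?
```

(3, 7, 4, 1)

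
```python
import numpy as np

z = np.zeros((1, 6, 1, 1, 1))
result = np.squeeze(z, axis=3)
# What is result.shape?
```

(1, 6, 1, 1)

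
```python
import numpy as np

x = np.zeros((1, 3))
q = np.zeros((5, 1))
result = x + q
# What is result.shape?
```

(5, 3)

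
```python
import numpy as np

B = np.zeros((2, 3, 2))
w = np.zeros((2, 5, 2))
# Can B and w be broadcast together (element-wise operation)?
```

No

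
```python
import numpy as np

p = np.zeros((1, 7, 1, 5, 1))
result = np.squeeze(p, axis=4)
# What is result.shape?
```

(1, 7, 1, 5)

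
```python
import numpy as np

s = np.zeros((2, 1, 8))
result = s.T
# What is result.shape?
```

(8, 1, 2)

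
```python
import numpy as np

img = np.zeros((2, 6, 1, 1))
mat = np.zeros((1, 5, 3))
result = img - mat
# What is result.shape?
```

(2, 6, 5, 3)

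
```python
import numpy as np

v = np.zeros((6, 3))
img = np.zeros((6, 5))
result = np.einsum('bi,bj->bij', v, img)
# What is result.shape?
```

(6, 3, 5)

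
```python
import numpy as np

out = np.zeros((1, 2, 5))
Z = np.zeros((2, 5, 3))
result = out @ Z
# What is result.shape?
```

(2, 2, 3)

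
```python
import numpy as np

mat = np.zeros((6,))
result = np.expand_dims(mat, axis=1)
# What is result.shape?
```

(6, 1)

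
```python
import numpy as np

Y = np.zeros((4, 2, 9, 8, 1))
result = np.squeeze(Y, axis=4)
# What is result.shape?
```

(4, 2, 9, 8)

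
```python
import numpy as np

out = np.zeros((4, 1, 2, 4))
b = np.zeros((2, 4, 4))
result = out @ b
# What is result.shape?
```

(4, 2, 2, 4)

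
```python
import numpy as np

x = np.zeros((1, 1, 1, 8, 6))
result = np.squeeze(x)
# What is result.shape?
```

(8, 6)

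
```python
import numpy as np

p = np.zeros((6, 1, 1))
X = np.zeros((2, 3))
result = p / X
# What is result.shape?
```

(6, 2, 3)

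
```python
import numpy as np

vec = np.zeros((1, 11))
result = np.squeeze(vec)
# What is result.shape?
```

(11,)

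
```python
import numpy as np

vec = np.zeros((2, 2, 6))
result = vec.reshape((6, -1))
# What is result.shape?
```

(6, 4)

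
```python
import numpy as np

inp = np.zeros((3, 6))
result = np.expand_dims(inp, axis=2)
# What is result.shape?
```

(3, 6, 1)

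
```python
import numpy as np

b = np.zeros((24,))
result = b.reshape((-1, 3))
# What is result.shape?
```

(8, 3)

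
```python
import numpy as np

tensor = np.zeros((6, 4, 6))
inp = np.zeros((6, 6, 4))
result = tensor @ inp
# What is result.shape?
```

(6, 4, 4)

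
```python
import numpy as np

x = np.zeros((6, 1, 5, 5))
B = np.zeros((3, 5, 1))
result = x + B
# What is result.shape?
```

(6, 3, 5, 5)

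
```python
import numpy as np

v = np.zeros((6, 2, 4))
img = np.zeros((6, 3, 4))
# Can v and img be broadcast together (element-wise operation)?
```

No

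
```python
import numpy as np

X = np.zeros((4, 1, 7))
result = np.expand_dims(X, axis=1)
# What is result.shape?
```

(4, 1, 1, 7)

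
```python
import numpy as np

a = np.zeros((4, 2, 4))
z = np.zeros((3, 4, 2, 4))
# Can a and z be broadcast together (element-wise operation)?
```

Yes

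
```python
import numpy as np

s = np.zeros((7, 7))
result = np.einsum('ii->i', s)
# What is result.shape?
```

(7,)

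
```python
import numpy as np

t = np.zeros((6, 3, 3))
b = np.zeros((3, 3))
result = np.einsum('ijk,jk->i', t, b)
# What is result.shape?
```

(6,)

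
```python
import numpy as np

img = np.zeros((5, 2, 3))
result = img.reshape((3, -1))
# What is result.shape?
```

(3, 10)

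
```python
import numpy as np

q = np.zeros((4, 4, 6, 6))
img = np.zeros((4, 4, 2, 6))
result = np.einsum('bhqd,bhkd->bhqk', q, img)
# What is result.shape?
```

(4, 4, 6, 2)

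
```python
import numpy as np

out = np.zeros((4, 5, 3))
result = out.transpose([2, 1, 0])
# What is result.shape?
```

(3, 5, 4)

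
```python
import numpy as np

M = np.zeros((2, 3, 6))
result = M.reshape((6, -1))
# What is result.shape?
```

(6, 6)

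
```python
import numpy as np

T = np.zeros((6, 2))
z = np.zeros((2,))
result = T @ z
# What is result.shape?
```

(6,)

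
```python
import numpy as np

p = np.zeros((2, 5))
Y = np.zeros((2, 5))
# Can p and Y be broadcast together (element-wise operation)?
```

Yes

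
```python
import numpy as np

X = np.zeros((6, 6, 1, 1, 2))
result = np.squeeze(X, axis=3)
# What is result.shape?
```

(6, 6, 1, 2)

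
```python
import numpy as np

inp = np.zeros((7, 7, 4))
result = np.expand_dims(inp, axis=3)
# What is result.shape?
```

(7, 7, 4, 1)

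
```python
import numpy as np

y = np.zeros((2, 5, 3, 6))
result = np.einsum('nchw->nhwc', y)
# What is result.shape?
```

(2, 3, 6, 5)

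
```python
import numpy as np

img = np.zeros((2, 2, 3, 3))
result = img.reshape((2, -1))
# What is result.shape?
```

(2, 18)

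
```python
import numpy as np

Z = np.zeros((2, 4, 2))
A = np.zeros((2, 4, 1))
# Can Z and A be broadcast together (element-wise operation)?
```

Yes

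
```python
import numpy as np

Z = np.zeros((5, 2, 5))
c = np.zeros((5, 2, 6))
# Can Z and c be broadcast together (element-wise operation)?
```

No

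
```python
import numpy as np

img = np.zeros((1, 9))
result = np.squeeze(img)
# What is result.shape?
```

(9,)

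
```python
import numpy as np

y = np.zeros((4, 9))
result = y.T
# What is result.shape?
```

(9, 4)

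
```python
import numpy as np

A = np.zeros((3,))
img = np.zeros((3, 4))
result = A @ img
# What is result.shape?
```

(4,)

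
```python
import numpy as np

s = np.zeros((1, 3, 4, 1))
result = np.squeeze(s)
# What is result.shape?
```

(3, 4)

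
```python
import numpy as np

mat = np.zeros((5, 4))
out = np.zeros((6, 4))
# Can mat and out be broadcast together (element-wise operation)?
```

No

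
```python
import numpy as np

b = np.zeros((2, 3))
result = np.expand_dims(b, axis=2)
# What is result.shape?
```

(2, 3, 1)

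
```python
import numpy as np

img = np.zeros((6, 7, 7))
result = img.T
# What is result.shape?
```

(7, 7, 6)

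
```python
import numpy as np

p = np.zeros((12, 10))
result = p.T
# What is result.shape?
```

(10, 12)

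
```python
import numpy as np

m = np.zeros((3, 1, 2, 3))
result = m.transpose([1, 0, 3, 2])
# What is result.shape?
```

(1, 3, 3, 2)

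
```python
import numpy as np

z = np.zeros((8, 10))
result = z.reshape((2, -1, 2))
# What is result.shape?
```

(2, 20, 2)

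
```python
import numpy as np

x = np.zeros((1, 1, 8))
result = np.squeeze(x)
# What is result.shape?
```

(8,)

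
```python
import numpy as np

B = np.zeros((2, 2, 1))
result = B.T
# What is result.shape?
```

(1, 2, 2)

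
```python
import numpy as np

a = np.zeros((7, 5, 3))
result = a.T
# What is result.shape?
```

(3, 5, 7)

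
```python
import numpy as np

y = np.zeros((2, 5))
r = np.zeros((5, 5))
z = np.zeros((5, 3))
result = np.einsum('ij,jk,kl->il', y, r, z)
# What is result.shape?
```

(2, 3)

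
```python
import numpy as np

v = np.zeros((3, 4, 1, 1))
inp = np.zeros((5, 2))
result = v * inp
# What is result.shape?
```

(3, 4, 5, 2)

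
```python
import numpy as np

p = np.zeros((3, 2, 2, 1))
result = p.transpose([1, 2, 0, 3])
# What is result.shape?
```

(2, 2, 3, 1)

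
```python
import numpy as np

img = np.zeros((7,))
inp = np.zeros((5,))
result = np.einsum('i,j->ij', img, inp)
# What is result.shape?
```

(7, 5)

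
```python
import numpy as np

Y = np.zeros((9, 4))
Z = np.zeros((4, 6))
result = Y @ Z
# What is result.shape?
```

(9, 6)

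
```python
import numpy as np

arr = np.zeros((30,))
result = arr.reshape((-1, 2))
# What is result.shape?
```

(15, 2)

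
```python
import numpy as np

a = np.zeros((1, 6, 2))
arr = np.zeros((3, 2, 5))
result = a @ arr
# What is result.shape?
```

(3, 6, 5)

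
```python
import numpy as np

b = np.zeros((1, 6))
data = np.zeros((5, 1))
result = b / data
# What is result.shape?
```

(5, 6)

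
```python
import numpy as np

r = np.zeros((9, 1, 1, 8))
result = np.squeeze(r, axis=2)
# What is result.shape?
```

(9, 1, 8)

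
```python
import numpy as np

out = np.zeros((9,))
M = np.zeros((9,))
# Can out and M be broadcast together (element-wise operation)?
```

Yes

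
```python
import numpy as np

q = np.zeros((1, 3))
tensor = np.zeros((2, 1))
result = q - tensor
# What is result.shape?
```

(2, 3)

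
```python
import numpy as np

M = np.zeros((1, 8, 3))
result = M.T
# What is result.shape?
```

(3, 8, 1)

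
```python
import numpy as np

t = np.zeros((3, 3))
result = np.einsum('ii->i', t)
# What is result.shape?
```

(3,)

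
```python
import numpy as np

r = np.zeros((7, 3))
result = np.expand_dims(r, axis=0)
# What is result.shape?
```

(1, 7, 3)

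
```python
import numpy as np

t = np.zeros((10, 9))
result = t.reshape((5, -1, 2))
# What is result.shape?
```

(5, 9, 2)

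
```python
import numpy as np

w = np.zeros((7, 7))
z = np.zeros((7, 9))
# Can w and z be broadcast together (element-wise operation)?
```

No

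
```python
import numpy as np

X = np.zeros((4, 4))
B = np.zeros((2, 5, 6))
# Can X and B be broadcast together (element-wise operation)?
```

No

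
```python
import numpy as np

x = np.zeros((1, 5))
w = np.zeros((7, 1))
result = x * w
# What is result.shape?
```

(7, 5)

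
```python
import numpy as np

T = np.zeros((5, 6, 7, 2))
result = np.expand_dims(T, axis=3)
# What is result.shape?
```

(5, 6, 7, 1, 2)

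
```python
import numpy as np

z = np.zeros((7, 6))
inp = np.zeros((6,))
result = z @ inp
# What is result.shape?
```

(7,)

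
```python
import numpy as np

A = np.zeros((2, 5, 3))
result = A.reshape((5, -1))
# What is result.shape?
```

(5, 6)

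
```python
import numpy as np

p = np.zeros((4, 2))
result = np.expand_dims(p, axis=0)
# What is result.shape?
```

(1, 4, 2)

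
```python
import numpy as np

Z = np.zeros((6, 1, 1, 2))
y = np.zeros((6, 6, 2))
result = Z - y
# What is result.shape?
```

(6, 6, 6, 2)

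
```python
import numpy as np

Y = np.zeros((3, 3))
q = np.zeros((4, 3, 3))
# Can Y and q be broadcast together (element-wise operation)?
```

Yes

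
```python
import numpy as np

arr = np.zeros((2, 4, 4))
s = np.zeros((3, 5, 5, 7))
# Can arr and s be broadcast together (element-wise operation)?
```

No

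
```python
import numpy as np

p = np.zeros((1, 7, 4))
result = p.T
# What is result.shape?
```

(4, 7, 1)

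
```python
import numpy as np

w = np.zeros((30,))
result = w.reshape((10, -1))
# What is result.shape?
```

(10, 3)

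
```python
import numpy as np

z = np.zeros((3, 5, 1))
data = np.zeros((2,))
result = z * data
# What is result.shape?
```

(3, 5, 2)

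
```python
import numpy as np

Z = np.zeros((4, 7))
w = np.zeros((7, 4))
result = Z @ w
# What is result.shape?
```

(4, 4)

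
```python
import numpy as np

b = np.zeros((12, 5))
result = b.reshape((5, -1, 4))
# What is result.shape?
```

(5, 3, 4)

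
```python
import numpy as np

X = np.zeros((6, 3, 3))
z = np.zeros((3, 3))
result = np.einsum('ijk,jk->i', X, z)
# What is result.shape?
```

(6,)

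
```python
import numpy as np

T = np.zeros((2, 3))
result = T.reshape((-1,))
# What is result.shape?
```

(6,)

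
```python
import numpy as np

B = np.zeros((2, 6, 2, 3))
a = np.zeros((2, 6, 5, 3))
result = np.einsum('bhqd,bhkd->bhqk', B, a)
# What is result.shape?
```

(2, 6, 2, 5)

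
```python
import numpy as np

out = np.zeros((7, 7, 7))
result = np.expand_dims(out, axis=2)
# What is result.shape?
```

(7, 7, 1, 7)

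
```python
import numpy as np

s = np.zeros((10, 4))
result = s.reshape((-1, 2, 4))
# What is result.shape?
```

(5, 2, 4)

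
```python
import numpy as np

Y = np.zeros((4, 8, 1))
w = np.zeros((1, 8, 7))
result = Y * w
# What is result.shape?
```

(4, 8, 7)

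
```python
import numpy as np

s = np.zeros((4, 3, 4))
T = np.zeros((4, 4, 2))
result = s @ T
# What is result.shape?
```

(4, 3, 2)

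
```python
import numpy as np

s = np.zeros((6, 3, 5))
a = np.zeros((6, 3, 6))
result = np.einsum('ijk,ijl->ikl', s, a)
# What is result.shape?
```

(6, 5, 6)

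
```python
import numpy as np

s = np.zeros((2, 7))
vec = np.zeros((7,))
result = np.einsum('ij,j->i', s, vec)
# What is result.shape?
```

(2,)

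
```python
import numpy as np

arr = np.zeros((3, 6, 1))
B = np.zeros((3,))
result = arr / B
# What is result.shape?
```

(3, 6, 3)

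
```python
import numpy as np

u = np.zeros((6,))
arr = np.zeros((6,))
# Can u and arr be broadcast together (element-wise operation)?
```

Yes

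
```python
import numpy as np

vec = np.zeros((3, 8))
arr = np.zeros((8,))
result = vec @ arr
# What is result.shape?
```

(3,)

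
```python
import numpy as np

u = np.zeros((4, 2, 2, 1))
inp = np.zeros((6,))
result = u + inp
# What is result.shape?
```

(4, 2, 2, 6)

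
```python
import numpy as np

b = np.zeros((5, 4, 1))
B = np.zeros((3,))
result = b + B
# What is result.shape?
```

(5, 4, 3)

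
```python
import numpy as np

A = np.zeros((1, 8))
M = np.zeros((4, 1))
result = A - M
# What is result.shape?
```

(4, 8)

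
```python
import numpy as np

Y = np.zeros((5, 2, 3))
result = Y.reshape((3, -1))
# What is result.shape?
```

(3, 10)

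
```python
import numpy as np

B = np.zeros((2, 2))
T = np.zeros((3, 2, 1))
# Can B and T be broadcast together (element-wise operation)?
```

Yes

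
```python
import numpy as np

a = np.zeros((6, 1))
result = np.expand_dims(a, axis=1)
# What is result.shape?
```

(6, 1, 1)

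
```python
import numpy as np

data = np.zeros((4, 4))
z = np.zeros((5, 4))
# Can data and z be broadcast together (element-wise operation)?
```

No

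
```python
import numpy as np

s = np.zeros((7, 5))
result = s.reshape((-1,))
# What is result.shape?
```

(35,)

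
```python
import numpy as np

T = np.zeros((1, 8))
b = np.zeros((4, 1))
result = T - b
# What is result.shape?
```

(4, 8)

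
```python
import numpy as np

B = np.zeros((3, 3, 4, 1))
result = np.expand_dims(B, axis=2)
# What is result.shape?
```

(3, 3, 1, 4, 1)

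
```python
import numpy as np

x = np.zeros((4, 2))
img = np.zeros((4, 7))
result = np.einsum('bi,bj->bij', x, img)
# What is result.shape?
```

(4, 2, 7)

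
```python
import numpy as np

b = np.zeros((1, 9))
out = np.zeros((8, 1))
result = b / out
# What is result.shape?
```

(8, 9)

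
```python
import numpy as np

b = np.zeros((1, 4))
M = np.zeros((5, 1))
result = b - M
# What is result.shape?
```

(5, 4)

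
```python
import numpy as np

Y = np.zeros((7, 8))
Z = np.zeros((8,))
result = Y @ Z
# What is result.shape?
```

(7,)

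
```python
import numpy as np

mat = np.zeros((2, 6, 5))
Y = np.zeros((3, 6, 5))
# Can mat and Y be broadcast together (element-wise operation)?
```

No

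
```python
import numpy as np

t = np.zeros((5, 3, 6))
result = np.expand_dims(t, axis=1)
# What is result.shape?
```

(5, 1, 3, 6)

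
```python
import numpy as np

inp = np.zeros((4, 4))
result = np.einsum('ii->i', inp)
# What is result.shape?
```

(4,)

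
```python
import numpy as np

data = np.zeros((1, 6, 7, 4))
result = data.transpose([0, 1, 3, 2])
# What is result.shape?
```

(1, 6, 4, 7)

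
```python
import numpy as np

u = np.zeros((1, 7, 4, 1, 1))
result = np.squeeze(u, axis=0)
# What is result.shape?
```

(7, 4, 1, 1)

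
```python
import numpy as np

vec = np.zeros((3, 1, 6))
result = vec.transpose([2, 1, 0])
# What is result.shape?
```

(6, 1, 3)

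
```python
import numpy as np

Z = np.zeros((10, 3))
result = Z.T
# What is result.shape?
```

(3, 10)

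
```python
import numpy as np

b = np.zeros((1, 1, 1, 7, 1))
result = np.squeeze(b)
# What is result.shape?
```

(7,)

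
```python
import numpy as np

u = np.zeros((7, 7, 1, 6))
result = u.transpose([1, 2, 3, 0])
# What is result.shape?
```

(7, 1, 6, 7)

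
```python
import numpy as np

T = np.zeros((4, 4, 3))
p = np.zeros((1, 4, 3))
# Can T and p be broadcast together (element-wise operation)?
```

Yes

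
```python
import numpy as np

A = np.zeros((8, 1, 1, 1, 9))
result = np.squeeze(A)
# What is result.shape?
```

(8, 9)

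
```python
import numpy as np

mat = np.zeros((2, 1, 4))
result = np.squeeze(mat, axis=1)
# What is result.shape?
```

(2, 4)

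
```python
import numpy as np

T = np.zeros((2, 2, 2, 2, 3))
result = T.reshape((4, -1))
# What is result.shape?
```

(4, 12)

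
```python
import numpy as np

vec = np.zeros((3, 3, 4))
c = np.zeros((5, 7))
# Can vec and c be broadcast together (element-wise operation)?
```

No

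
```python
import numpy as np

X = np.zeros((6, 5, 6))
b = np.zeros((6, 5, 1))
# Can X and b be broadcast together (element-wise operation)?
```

Yes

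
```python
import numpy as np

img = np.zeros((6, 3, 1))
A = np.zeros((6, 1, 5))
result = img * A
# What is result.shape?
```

(6, 3, 5)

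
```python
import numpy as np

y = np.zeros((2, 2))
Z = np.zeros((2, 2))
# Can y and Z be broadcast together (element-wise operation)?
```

Yes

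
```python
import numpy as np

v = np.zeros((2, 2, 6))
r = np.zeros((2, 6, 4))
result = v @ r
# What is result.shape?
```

(2, 2, 4)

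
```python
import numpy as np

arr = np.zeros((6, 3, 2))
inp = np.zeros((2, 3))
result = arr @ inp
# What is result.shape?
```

(6, 3, 3)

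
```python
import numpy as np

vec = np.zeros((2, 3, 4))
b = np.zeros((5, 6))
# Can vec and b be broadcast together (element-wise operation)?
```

No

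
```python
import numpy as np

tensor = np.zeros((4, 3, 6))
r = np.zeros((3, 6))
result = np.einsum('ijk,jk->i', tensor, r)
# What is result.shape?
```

(4,)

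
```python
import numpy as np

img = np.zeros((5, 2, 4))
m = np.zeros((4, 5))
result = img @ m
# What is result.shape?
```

(5, 2, 5)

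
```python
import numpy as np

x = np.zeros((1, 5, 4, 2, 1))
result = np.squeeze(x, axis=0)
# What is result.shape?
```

(5, 4, 2, 1)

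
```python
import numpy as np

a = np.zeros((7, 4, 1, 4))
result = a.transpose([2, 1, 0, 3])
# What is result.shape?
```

(1, 4, 7, 4)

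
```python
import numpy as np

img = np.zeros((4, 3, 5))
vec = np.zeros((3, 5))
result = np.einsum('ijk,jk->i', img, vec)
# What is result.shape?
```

(4,)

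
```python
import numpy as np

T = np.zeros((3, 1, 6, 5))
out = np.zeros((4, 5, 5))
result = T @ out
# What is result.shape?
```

(3, 4, 6, 5)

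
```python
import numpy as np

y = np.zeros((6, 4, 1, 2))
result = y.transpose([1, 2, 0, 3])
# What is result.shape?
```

(4, 1, 6, 2)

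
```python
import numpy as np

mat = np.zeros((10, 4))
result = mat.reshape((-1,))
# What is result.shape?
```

(40,)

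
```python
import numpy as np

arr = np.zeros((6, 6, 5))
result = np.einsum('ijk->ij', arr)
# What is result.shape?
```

(6, 6)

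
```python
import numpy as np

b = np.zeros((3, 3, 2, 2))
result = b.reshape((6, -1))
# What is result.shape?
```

(6, 6)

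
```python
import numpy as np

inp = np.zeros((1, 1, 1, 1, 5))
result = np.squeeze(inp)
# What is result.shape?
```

(5,)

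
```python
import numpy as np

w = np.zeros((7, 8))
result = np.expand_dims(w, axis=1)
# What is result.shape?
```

(7, 1, 8)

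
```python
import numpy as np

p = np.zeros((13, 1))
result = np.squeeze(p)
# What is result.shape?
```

(13,)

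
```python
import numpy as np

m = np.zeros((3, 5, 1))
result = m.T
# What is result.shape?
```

(1, 5, 3)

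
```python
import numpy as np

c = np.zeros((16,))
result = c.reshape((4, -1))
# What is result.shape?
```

(4, 4)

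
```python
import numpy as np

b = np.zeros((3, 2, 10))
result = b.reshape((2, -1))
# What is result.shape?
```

(2, 30)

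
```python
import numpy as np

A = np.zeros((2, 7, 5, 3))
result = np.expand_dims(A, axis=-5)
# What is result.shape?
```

(1, 2, 7, 5, 3)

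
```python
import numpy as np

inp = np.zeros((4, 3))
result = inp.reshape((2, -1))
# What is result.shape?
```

(2, 6)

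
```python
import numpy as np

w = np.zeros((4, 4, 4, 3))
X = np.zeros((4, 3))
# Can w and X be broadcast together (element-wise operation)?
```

Yes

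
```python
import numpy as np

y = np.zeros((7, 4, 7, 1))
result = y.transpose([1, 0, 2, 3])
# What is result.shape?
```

(4, 7, 7, 1)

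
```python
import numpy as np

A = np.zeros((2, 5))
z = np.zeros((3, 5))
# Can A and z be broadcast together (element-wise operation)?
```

No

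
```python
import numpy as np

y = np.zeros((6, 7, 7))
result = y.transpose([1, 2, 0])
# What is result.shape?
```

(7, 7, 6)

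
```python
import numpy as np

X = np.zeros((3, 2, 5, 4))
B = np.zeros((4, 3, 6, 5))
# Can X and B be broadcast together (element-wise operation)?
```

No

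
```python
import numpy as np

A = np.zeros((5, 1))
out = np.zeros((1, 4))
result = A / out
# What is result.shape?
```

(5, 4)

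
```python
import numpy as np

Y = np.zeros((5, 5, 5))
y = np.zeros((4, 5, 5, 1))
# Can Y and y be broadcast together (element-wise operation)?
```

Yes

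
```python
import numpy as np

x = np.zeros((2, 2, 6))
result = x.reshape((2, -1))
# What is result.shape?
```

(2, 12)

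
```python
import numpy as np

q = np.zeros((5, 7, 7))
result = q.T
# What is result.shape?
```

(7, 7, 5)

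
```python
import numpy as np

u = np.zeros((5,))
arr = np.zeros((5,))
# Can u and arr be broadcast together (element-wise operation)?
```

Yes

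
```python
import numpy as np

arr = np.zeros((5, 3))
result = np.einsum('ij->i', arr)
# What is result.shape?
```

(5,)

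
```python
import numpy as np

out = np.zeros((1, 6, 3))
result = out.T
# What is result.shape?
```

(3, 6, 1)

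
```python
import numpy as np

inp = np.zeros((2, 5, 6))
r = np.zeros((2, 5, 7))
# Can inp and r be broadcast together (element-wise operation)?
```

No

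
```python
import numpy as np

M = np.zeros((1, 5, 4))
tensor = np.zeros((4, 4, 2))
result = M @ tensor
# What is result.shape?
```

(4, 5, 2)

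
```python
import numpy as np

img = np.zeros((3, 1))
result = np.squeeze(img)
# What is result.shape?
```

(3,)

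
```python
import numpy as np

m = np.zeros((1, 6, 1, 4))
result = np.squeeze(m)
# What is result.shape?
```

(6, 4)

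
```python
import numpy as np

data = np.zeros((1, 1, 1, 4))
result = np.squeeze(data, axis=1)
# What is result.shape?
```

(1, 1, 4)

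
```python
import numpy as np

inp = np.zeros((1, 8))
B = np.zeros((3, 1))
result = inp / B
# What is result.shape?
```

(3, 8)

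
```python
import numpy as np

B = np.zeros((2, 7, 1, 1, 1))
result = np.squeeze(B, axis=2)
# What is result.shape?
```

(2, 7, 1, 1)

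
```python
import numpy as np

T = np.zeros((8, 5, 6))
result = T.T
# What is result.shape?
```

(6, 5, 8)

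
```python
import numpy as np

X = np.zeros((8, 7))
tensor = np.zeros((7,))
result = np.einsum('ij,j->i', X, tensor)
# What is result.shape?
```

(8,)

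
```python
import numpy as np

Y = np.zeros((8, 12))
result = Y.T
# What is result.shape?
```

(12, 8)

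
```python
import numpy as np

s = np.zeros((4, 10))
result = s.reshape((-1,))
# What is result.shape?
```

(40,)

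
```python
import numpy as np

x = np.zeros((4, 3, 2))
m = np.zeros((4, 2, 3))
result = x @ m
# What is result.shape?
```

(4, 3, 3)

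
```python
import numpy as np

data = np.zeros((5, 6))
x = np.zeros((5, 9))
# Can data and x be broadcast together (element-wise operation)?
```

No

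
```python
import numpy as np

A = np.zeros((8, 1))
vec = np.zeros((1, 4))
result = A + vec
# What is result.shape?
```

(8, 4)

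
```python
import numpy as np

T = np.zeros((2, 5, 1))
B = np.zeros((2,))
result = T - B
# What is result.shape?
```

(2, 5, 2)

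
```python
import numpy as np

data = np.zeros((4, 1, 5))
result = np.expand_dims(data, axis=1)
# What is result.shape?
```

(4, 1, 1, 5)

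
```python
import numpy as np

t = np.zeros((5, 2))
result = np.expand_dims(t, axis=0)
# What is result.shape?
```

(1, 5, 2)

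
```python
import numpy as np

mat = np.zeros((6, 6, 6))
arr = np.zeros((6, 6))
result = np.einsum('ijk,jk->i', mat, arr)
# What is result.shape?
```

(6,)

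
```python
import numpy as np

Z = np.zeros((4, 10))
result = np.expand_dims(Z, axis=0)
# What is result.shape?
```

(1, 4, 10)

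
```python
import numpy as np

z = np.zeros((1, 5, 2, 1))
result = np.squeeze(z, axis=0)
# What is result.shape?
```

(5, 2, 1)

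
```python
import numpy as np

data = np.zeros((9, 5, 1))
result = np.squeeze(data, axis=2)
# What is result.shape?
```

(9, 5)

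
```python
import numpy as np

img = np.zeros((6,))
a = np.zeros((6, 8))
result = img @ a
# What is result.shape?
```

(8,)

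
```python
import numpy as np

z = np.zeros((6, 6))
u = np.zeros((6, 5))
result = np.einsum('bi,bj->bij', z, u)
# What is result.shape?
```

(6, 6, 5)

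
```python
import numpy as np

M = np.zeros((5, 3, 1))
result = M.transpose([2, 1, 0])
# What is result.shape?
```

(1, 3, 5)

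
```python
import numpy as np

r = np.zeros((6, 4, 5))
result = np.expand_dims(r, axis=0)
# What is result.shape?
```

(1, 6, 4, 5)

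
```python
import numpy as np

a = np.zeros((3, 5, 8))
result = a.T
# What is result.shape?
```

(8, 5, 3)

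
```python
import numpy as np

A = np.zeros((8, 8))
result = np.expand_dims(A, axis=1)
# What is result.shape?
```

(8, 1, 8)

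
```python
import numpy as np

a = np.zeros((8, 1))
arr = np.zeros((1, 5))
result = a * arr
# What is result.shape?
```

(8, 5)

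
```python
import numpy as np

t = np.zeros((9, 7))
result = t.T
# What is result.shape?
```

(7, 9)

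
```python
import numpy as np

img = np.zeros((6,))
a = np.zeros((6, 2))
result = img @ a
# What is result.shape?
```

(2,)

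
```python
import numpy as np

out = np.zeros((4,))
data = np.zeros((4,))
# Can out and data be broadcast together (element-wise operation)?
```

Yes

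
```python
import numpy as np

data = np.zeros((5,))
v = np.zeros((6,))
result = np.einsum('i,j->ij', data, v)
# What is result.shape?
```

(5, 6)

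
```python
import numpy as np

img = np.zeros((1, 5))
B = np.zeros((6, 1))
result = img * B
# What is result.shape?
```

(6, 5)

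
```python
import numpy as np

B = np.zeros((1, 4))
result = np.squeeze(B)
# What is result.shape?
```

(4,)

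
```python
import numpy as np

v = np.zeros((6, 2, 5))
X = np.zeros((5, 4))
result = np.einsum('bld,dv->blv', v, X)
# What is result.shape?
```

(6, 2, 4)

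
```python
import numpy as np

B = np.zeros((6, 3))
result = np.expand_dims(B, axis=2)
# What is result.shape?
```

(6, 3, 1)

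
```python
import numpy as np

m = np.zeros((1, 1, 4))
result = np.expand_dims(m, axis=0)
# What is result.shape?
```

(1, 1, 1, 4)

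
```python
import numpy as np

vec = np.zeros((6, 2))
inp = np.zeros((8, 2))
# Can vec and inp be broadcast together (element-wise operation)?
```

No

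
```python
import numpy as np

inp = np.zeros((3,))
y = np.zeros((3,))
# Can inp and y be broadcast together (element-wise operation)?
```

Yes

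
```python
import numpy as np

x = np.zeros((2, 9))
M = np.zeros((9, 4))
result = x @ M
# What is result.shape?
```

(2, 4)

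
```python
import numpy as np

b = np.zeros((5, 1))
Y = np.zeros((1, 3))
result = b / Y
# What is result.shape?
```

(5, 3)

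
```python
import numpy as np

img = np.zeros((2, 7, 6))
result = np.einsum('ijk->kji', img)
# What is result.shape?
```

(6, 7, 2)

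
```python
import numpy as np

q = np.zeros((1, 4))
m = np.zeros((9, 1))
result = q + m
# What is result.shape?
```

(9, 4)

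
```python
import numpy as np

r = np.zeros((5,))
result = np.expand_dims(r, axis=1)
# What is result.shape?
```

(5, 1)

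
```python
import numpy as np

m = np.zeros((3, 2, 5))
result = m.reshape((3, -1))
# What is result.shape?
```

(3, 10)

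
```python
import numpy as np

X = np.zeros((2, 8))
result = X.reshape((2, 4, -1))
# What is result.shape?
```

(2, 4, 2)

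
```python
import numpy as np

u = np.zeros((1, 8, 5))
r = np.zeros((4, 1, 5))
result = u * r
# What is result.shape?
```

(4, 8, 5)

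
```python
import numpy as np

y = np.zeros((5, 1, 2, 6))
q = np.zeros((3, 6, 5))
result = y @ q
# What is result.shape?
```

(5, 3, 2, 5)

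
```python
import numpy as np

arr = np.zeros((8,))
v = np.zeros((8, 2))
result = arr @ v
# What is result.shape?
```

(2,)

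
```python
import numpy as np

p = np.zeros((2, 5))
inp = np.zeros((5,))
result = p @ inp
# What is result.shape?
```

(2,)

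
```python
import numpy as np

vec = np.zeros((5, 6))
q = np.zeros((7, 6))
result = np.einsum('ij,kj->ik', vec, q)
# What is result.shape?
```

(5, 7)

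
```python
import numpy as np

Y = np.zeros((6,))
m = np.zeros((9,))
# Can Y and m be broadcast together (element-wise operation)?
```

No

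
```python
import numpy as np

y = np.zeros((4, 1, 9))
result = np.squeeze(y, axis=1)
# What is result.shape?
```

(4, 9)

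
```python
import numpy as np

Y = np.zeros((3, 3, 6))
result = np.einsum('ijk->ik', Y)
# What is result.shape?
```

(3, 6)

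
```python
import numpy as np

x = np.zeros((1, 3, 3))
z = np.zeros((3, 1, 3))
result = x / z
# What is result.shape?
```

(3, 3, 3)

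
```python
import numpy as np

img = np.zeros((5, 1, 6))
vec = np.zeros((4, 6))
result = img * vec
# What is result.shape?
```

(5, 4, 6)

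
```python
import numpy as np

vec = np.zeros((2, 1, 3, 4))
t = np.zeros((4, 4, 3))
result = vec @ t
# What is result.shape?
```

(2, 4, 3, 3)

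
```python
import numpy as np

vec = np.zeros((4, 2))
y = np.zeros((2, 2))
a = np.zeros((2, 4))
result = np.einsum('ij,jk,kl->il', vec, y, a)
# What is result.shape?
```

(4, 4)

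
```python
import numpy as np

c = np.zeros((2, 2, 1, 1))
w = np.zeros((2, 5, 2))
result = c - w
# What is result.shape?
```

(2, 2, 5, 2)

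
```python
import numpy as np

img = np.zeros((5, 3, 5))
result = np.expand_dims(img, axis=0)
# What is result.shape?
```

(1, 5, 3, 5)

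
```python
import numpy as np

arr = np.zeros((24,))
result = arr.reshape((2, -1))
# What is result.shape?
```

(2, 12)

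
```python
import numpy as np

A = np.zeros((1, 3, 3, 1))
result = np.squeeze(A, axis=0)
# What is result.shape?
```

(3, 3, 1)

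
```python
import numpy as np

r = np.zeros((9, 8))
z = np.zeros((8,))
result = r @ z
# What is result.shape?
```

(9,)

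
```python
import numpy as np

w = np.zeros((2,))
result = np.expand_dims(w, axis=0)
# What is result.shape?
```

(1, 2)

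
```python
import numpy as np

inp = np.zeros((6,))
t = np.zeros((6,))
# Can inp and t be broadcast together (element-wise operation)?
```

Yes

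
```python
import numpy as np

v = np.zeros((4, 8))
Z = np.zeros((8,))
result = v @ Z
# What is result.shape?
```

(4,)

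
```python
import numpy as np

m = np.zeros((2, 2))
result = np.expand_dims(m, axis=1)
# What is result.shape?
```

(2, 1, 2)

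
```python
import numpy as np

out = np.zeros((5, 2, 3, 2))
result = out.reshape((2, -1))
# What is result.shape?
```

(2, 30)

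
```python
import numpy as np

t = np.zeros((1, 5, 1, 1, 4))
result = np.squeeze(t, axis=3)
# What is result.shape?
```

(1, 5, 1, 4)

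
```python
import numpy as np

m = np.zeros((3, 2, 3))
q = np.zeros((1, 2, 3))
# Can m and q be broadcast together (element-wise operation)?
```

Yes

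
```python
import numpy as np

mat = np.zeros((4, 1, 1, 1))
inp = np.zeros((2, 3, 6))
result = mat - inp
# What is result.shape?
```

(4, 2, 3, 6)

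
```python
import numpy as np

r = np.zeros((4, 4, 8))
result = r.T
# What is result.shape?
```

(8, 4, 4)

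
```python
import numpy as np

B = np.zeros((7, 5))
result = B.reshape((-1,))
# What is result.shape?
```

(35,)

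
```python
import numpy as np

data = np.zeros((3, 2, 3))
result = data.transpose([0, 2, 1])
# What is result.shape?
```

(3, 3, 2)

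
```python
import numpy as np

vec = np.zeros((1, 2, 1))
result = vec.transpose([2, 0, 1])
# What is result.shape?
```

(1, 1, 2)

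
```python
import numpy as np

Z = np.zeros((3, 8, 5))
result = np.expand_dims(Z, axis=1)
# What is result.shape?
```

(3, 1, 8, 5)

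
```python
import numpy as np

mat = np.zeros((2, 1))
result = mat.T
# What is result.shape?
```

(1, 2)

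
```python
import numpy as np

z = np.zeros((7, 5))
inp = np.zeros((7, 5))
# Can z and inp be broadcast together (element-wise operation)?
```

Yes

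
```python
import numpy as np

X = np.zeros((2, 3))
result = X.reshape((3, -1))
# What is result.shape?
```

(3, 2)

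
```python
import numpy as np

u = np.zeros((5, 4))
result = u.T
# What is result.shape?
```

(4, 5)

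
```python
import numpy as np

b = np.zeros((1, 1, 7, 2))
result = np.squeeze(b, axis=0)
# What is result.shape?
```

(1, 7, 2)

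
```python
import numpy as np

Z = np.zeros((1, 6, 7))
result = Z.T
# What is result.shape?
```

(7, 6, 1)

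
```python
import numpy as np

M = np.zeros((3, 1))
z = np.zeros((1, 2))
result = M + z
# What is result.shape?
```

(3, 2)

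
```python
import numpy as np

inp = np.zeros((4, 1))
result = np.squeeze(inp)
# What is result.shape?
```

(4,)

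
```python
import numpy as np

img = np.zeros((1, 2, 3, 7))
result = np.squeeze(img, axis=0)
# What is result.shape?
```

(2, 3, 7)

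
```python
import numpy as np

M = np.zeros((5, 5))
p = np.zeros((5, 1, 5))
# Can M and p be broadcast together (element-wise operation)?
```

Yes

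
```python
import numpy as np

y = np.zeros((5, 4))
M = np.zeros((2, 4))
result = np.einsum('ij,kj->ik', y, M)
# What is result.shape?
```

(5, 2)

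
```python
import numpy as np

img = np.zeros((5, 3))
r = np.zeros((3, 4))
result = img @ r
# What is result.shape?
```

(5, 4)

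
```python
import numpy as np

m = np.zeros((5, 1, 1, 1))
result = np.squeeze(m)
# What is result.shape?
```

(5,)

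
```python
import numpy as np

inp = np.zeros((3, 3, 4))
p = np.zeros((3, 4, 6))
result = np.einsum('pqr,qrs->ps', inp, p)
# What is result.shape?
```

(3, 6)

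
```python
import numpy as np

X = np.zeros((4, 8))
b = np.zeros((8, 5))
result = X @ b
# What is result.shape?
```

(4, 5)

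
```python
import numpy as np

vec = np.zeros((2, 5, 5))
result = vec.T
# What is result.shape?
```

(5, 5, 2)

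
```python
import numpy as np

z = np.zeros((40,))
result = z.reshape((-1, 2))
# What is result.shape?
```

(20, 2)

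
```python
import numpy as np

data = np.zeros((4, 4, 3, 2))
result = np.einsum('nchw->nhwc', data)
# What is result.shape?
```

(4, 3, 2, 4)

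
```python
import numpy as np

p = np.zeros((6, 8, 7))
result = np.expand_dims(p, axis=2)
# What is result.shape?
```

(6, 8, 1, 7)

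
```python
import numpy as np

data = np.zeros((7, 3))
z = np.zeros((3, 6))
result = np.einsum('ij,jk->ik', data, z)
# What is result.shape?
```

(7, 6)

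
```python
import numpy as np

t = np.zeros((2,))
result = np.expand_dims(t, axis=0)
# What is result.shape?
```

(1, 2)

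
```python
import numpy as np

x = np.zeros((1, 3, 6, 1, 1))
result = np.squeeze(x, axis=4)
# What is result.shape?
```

(1, 3, 6, 1)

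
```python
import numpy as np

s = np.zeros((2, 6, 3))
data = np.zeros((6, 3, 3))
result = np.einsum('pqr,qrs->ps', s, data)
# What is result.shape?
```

(2, 3)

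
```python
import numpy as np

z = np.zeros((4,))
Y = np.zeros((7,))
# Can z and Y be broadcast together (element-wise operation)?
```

No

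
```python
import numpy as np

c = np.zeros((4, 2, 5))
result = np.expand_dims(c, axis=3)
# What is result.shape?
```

(4, 2, 5, 1)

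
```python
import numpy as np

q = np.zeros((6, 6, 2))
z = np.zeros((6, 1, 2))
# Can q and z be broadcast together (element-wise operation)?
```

Yes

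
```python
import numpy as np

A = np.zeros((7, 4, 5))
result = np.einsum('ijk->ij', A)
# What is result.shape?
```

(7, 4)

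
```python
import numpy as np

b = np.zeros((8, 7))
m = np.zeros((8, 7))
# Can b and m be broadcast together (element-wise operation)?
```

Yes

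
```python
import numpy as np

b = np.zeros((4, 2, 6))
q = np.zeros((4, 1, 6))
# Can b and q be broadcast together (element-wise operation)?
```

Yes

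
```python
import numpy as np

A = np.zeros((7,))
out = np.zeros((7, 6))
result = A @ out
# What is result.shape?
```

(6,)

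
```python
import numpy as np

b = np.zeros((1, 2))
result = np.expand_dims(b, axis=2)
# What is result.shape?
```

(1, 2, 1)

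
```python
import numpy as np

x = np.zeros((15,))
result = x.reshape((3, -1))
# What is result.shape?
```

(3, 5)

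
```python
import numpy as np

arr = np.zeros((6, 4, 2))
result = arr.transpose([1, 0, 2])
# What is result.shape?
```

(4, 6, 2)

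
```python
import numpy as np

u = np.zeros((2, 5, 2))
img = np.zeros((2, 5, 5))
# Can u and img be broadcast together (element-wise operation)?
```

No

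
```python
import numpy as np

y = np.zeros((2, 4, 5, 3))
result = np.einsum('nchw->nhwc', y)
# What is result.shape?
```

(2, 5, 3, 4)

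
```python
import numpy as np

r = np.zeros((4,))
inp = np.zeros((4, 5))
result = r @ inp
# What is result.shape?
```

(5,)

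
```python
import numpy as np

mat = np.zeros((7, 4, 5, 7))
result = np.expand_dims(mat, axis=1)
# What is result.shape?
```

(7, 1, 4, 5, 7)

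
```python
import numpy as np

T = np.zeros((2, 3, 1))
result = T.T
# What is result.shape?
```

(1, 3, 2)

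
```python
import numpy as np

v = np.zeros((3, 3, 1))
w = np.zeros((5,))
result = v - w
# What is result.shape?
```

(3, 3, 5)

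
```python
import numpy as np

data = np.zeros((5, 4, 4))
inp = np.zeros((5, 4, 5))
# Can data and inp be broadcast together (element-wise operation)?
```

No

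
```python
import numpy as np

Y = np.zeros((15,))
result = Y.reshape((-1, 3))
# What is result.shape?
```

(5, 3)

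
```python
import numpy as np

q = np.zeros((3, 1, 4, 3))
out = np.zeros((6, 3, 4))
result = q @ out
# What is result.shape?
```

(3, 6, 4, 4)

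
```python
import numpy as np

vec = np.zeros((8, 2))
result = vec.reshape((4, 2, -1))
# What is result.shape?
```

(4, 2, 2)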